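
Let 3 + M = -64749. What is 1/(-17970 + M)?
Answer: -1/82722 ≈ -1.2089e-5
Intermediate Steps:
M = -64752 (M = -3 - 64749 = -64752)
1/(-17970 + M) = 1/(-17970 - 64752) = 1/(-82722) = -1/82722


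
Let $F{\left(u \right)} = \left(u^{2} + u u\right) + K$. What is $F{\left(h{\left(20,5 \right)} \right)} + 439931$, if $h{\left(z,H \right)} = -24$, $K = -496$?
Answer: $440587$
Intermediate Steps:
$F{\left(u \right)} = -496 + 2 u^{2}$ ($F{\left(u \right)} = \left(u^{2} + u u\right) - 496 = \left(u^{2} + u^{2}\right) - 496 = 2 u^{2} - 496 = -496 + 2 u^{2}$)
$F{\left(h{\left(20,5 \right)} \right)} + 439931 = \left(-496 + 2 \left(-24\right)^{2}\right) + 439931 = \left(-496 + 2 \cdot 576\right) + 439931 = \left(-496 + 1152\right) + 439931 = 656 + 439931 = 440587$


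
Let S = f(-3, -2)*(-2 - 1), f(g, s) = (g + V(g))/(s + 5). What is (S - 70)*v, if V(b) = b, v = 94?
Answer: -6016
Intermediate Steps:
f(g, s) = 2*g/(5 + s) (f(g, s) = (g + g)/(s + 5) = (2*g)/(5 + s) = 2*g/(5 + s))
S = 6 (S = (2*(-3)/(5 - 2))*(-2 - 1) = (2*(-3)/3)*(-3) = (2*(-3)*(1/3))*(-3) = -2*(-3) = 6)
(S - 70)*v = (6 - 70)*94 = -64*94 = -6016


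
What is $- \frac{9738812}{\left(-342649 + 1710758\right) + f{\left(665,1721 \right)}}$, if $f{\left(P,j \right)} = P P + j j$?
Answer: $- \frac{9738812}{4772175} \approx -2.0407$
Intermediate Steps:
$f{\left(P,j \right)} = P^{2} + j^{2}$
$- \frac{9738812}{\left(-342649 + 1710758\right) + f{\left(665,1721 \right)}} = - \frac{9738812}{\left(-342649 + 1710758\right) + \left(665^{2} + 1721^{2}\right)} = - \frac{9738812}{1368109 + \left(442225 + 2961841\right)} = - \frac{9738812}{1368109 + 3404066} = - \frac{9738812}{4772175}$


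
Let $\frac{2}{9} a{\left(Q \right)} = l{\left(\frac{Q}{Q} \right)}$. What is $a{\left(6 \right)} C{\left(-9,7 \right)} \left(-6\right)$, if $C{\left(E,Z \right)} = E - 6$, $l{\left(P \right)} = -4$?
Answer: $-1620$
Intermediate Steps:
$a{\left(Q \right)} = -18$ ($a{\left(Q \right)} = \frac{9}{2} \left(-4\right) = -18$)
$C{\left(E,Z \right)} = -6 + E$
$a{\left(6 \right)} C{\left(-9,7 \right)} \left(-6\right) = - 18 \left(-6 - 9\right) \left(-6\right) = \left(-18\right) \left(-15\right) \left(-6\right) = 270 \left(-6\right) = -1620$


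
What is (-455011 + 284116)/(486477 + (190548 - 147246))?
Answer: -56965/176593 ≈ -0.32258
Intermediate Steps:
(-455011 + 284116)/(486477 + (190548 - 147246)) = -170895/(486477 + 43302) = -170895/529779 = -170895*1/529779 = -56965/176593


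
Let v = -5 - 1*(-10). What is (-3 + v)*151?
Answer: 302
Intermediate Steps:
v = 5 (v = -5 + 10 = 5)
(-3 + v)*151 = (-3 + 5)*151 = 2*151 = 302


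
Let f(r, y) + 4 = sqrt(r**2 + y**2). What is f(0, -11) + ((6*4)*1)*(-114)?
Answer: -2729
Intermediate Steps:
f(r, y) = -4 + sqrt(r**2 + y**2)
f(0, -11) + ((6*4)*1)*(-114) = (-4 + sqrt(0**2 + (-11)**2)) + ((6*4)*1)*(-114) = (-4 + sqrt(0 + 121)) + (24*1)*(-114) = (-4 + sqrt(121)) + 24*(-114) = (-4 + 11) - 2736 = 7 - 2736 = -2729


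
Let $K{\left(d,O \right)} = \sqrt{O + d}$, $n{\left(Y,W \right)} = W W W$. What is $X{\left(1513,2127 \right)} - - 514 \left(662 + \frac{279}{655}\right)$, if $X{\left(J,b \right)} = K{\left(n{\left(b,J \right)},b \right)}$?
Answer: $\frac{223018946}{655} + 14 \sqrt{17670994} \approx 3.9934 \cdot 10^{5}$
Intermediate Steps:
$n{\left(Y,W \right)} = W^{3}$ ($n{\left(Y,W \right)} = W^{2} W = W^{3}$)
$X{\left(J,b \right)} = \sqrt{b + J^{3}}$
$X{\left(1513,2127 \right)} - - 514 \left(662 + \frac{279}{655}\right) = \sqrt{2127 + 1513^{3}} - - 514 \left(662 + \frac{279}{655}\right) = \sqrt{2127 + 3463512697} - - 514 \left(662 + 279 \cdot \frac{1}{655}\right) = \sqrt{3463514824} - - 514 \left(662 + \frac{279}{655}\right) = 14 \sqrt{17670994} - \left(-514\right) \frac{433889}{655} = 14 \sqrt{17670994} - - \frac{223018946}{655} = 14 \sqrt{17670994} + \frac{223018946}{655} = \frac{223018946}{655} + 14 \sqrt{17670994}$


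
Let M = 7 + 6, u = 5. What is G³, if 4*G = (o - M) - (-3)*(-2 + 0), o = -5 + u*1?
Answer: -6859/64 ≈ -107.17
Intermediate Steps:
o = 0 (o = -5 + 5*1 = -5 + 5 = 0)
M = 13
G = -19/4 (G = ((0 - 1*13) - (-3)*(-2 + 0))/4 = ((0 - 13) - (-3)*(-2))/4 = (-13 - 1*6)/4 = (-13 - 6)/4 = (¼)*(-19) = -19/4 ≈ -4.7500)
G³ = (-19/4)³ = -6859/64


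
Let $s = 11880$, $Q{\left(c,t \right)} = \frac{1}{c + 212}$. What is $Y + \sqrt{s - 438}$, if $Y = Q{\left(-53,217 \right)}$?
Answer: $\frac{1}{159} + \sqrt{11442} \approx 106.97$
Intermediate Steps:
$Q{\left(c,t \right)} = \frac{1}{212 + c}$
$Y = \frac{1}{159}$ ($Y = \frac{1}{212 - 53} = \frac{1}{159} \approx 0.0062893$)
$Y + \sqrt{s - 438} = \frac{1}{159} + \sqrt{11880 - 438} = \frac{1}{159} + \sqrt{11442}$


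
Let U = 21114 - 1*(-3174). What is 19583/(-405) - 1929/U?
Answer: -158804383/3278880 ≈ -48.432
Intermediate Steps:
U = 24288 (U = 21114 + 3174 = 24288)
19583/(-405) - 1929/U = 19583/(-405) - 1929/24288 = 19583*(-1/405) - 1929*1/24288 = -19583/405 - 643/8096 = -158804383/3278880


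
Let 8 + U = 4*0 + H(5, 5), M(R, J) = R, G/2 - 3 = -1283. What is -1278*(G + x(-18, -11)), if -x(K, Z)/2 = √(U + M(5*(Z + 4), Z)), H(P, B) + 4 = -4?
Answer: 3271680 + 2556*I*√51 ≈ 3.2717e+6 + 18254.0*I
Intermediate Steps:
G = -2560 (G = 6 + 2*(-1283) = 6 - 2566 = -2560)
H(P, B) = -8 (H(P, B) = -4 - 4 = -8)
U = -16 (U = -8 + (4*0 - 8) = -8 + (0 - 8) = -8 - 8 = -16)
x(K, Z) = -2*√(4 + 5*Z) (x(K, Z) = -2*√(-16 + 5*(Z + 4)) = -2*√(-16 + 5*(4 + Z)) = -2*√(-16 + (20 + 5*Z)) = -2*√(4 + 5*Z))
-1278*(G + x(-18, -11)) = -1278*(-2560 - 2*√(4 + 5*(-11))) = -1278*(-2560 - 2*√(4 - 55)) = -1278*(-2560 - 2*I*√51) = 3271680 + 2556*I*√51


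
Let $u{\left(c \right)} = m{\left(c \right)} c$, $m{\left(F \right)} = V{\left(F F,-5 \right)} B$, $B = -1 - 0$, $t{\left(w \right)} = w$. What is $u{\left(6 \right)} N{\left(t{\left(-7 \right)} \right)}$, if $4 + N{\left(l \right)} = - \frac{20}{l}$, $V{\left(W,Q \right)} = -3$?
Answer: $- \frac{144}{7} \approx -20.571$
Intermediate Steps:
$B = -1$ ($B = -1 + 0 = -1$)
$m{\left(F \right)} = 3$ ($m{\left(F \right)} = \left(-3\right) \left(-1\right) = 3$)
$N{\left(l \right)} = -4 - \frac{20}{l}$
$u{\left(c \right)} = 3 c$
$u{\left(6 \right)} N{\left(t{\left(-7 \right)} \right)} = 3 \cdot 6 \left(-4 - \frac{20}{-7}\right) = 18 \left(-4 - - \frac{20}{7}\right) = 18 \left(-4 + \frac{20}{7}\right) = 18 \left(- \frac{8}{7}\right) = - \frac{144}{7}$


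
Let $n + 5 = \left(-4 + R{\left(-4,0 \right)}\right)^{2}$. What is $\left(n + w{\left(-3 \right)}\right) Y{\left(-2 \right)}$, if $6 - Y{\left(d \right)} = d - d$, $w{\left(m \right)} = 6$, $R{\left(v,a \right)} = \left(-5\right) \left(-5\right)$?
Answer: $2652$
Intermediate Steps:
$R{\left(v,a \right)} = 25$
$Y{\left(d \right)} = 6$ ($Y{\left(d \right)} = 6 - \left(d - d\right) = 6 - 0 = 6 + 0 = 6$)
$n = 436$ ($n = -5 + \left(-4 + 25\right)^{2} = -5 + 21^{2} = -5 + 441 = 436$)
$\left(n + w{\left(-3 \right)}\right) Y{\left(-2 \right)} = \left(436 + 6\right) 6 = 442 \cdot 6 = 2652$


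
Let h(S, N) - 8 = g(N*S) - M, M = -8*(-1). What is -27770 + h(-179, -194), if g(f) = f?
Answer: 6956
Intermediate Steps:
M = 8
h(S, N) = N*S (h(S, N) = 8 + (N*S - 1*8) = 8 + (N*S - 8) = 8 + (-8 + N*S) = N*S)
-27770 + h(-179, -194) = -27770 - 194*(-179) = -27770 + 34726 = 6956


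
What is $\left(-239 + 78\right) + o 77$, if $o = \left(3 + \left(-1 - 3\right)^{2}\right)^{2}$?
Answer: $27636$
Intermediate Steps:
$o = 361$ ($o = \left(3 + \left(-4\right)^{2}\right)^{2} = \left(3 + 16\right)^{2} = 19^{2} = 361$)
$\left(-239 + 78\right) + o 77 = \left(-239 + 78\right) + 361 \cdot 77 = -161 + 27797 = 27636$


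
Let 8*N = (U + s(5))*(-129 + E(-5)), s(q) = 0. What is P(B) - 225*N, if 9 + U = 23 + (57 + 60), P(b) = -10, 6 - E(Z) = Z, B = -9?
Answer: 1738985/4 ≈ 4.3475e+5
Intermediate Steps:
E(Z) = 6 - Z
U = 131 (U = -9 + (23 + (57 + 60)) = -9 + (23 + 117) = -9 + 140 = 131)
N = -7729/4 (N = ((131 + 0)*(-129 + (6 - 1*(-5))))/8 = (131*(-129 + (6 + 5)))/8 = (131*(-129 + 11))/8 = (131*(-118))/8 = (⅛)*(-15458) = -7729/4 ≈ -1932.3)
P(B) - 225*N = -10 - 225*(-7729/4) = -10 + 1739025/4 = 1738985/4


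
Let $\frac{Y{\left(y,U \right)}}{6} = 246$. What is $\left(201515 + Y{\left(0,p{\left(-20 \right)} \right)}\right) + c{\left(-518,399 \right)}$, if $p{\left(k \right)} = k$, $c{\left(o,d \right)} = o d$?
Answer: $-3691$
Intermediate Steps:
$c{\left(o,d \right)} = d o$
$Y{\left(y,U \right)} = 1476$ ($Y{\left(y,U \right)} = 6 \cdot 246 = 1476$)
$\left(201515 + Y{\left(0,p{\left(-20 \right)} \right)}\right) + c{\left(-518,399 \right)} = \left(201515 + 1476\right) + 399 \left(-518\right) = 202991 - 206682 = -3691$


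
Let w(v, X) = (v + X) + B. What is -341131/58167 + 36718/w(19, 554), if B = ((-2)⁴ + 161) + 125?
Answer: 1837286281/50896125 ≈ 36.099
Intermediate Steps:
B = 302 (B = (16 + 161) + 125 = 177 + 125 = 302)
w(v, X) = 302 + X + v (w(v, X) = (v + X) + 302 = (X + v) + 302 = 302 + X + v)
-341131/58167 + 36718/w(19, 554) = -341131/58167 + 36718/(302 + 554 + 19) = -341131*1/58167 + 36718/875 = -341131/58167 + 36718*(1/875) = -341131/58167 + 36718/875 = 1837286281/50896125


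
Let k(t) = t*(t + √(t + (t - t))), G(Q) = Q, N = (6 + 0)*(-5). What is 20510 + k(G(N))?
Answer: 21410 - 30*I*√30 ≈ 21410.0 - 164.32*I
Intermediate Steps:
N = -30 (N = 6*(-5) = -30)
k(t) = t*(t + √t) (k(t) = t*(t + √(t + 0)) = t*(t + √t))
20510 + k(G(N)) = 20510 + ((-30)² + (-30)^(3/2)) = 20510 + (900 - 30*I*√30) = 21410 - 30*I*√30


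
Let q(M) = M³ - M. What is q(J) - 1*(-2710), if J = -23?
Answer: -9434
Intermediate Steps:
q(J) - 1*(-2710) = ((-23)³ - 1*(-23)) - 1*(-2710) = (-12167 + 23) + 2710 = -12144 + 2710 = -9434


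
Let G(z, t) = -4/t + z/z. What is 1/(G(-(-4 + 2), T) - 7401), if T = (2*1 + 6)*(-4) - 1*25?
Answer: -57/421796 ≈ -0.00013514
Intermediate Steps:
T = -57 (T = (2 + 6)*(-4) - 25 = 8*(-4) - 25 = -32 - 25 = -57)
G(z, t) = 1 - 4/t (G(z, t) = -4/t + 1 = 1 - 4/t)
1/(G(-(-4 + 2), T) - 7401) = 1/((-4 - 57)/(-57) - 7401) = 1/(-1/57*(-61) - 7401) = 1/(61/57 - 7401) = 1/(-421796/57) = -57/421796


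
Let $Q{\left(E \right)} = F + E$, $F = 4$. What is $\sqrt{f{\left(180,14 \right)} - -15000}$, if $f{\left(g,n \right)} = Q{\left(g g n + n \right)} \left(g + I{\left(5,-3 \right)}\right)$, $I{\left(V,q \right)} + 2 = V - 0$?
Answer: $\sqrt{83027094} \approx 9111.9$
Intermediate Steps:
$I{\left(V,q \right)} = -2 + V$ ($I{\left(V,q \right)} = -2 + \left(V - 0\right) = -2 + \left(V + 0\right) = -2 + V$)
$Q{\left(E \right)} = 4 + E$
$f{\left(g,n \right)} = \left(3 + g\right) \left(4 + n + n g^{2}\right)$ ($f{\left(g,n \right)} = \left(4 + \left(g g n + n\right)\right) \left(g + \left(-2 + 5\right)\right) = \left(4 + \left(g^{2} n + n\right)\right) \left(g + 3\right) = \left(4 + \left(n g^{2} + n\right)\right) \left(3 + g\right) = \left(4 + \left(n + n g^{2}\right)\right) \left(3 + g\right) = \left(4 + n + n g^{2}\right) \left(3 + g\right) = \left(3 + g\right) \left(4 + n + n g^{2}\right)$)
$\sqrt{f{\left(180,14 \right)} - -15000} = \sqrt{\left(3 + 180\right) \left(4 + 14 \left(1 + 180^{2}\right)\right) - -15000} = \sqrt{183 \left(4 + 14 \left(1 + 32400\right)\right) + 15000} = \sqrt{183 \left(4 + 14 \cdot 32401\right) + 15000} = \sqrt{183 \left(4 + 453614\right) + 15000} = \sqrt{183 \cdot 453618 + 15000} = \sqrt{83012094 + 15000} = \sqrt{83027094}$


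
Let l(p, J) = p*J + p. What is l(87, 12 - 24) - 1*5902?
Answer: -6859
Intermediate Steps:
l(p, J) = p + J*p (l(p, J) = J*p + p = p + J*p)
l(87, 12 - 24) - 1*5902 = 87*(1 + (12 - 24)) - 1*5902 = 87*(1 - 12) - 5902 = 87*(-11) - 5902 = -957 - 5902 = -6859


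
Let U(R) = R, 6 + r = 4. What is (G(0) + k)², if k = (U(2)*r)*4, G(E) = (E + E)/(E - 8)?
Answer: 256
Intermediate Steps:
r = -2 (r = -6 + 4 = -2)
G(E) = 2*E/(-8 + E) (G(E) = (2*E)/(-8 + E) = 2*E/(-8 + E))
k = -16 (k = (2*(-2))*4 = -4*4 = -16)
(G(0) + k)² = (2*0/(-8 + 0) - 16)² = (2*0/(-8) - 16)² = (2*0*(-⅛) - 16)² = (0 - 16)² = (-16)² = 256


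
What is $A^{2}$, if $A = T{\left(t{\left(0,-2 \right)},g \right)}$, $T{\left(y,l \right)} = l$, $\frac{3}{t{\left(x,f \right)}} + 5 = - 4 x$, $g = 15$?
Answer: $225$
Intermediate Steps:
$t{\left(x,f \right)} = \frac{3}{-5 - 4 x}$
$A = 15$
$A^{2} = 15^{2} = 225$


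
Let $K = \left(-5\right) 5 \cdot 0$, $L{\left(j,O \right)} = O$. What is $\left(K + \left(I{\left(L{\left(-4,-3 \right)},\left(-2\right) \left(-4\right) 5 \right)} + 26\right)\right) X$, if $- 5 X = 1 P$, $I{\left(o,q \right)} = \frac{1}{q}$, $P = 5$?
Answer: $- \frac{1041}{40} \approx -26.025$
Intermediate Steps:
$X = -1$ ($X = - \frac{1 \cdot 5}{5} = \left(- \frac{1}{5}\right) 5 = -1$)
$K = 0$ ($K = \left(-25\right) 0 = 0$)
$\left(K + \left(I{\left(L{\left(-4,-3 \right)},\left(-2\right) \left(-4\right) 5 \right)} + 26\right)\right) X = \left(0 + \left(\frac{1}{\left(-2\right) \left(-4\right) 5} + 26\right)\right) \left(-1\right) = \left(0 + \left(\frac{1}{8 \cdot 5} + 26\right)\right) \left(-1\right) = \left(0 + \left(\frac{1}{40} + 26\right)\right) \left(-1\right) = \left(0 + \frac{1041}{40}\right) \left(-1\right) = \frac{1041}{40} \left(-1\right) = - \frac{1041}{40}$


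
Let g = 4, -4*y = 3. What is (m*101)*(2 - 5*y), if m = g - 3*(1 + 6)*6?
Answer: -141703/2 ≈ -70852.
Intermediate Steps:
y = -¾ (y = -¼*3 = -¾ ≈ -0.75000)
m = -122 (m = 4 - 3*(1 + 6)*6 = 4 - 3*7*6 = 4 - 1*21*6 = 4 - 21*6 = 4 - 126 = -122)
(m*101)*(2 - 5*y) = (-122*101)*(2 - 5*(-¾)) = -12322*(2 + 15/4) = -12322*23/4 = -141703/2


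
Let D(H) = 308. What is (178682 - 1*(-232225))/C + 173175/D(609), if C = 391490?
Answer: 280672893/498260 ≈ 563.31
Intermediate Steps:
(178682 - 1*(-232225))/C + 173175/D(609) = (178682 - 1*(-232225))/391490 + 173175/308 = (178682 + 232225)*(1/391490) + 173175*(1/308) = 410907*(1/391490) + 173175/308 = 410907/391490 + 173175/308 = 280672893/498260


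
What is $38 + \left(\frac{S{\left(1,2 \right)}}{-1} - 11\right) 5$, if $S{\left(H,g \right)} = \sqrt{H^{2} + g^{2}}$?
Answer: $-17 - 5 \sqrt{5} \approx -28.18$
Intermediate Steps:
$38 + \left(\frac{S{\left(1,2 \right)}}{-1} - 11\right) 5 = 38 + \left(\frac{\sqrt{1^{2} + 2^{2}}}{-1} - 11\right) 5 = 38 + \left(\sqrt{1 + 4} \left(-1\right) - 11\right) 5 = 38 + \left(\sqrt{5} \left(-1\right) - 11\right) 5 = 38 + \left(- \sqrt{5} - 11\right) 5 = 38 + \left(-11 - \sqrt{5}\right) 5 = 38 - \left(55 + 5 \sqrt{5}\right) = -17 - 5 \sqrt{5}$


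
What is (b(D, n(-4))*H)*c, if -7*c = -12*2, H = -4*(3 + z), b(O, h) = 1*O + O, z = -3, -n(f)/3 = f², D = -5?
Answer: 0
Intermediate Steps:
n(f) = -3*f²
b(O, h) = 2*O (b(O, h) = O + O = 2*O)
H = 0 (H = -4*(3 - 3) = -4*0 = 0)
c = 24/7 (c = -(-12)*2/7 = -⅐*(-24) = 24/7 ≈ 3.4286)
(b(D, n(-4))*H)*c = ((2*(-5))*0)*(24/7) = -10*0*(24/7) = 0*(24/7) = 0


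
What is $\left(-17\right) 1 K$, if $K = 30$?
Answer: $-510$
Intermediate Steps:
$\left(-17\right) 1 K = \left(-17\right) 1 \cdot 30 = \left(-17\right) 30 = -510$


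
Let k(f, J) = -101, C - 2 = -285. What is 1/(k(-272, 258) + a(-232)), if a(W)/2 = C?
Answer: -1/667 ≈ -0.0014993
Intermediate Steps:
C = -283 (C = 2 - 285 = -283)
a(W) = -566 (a(W) = 2*(-283) = -566)
1/(k(-272, 258) + a(-232)) = 1/(-101 - 566) = 1/(-667) = -1/667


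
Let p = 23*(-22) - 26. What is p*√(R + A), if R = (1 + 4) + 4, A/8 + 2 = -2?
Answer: -532*I*√23 ≈ -2551.4*I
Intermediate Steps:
A = -32 (A = -16 + 8*(-2) = -16 - 16 = -32)
R = 9 (R = 5 + 4 = 9)
p = -532 (p = -506 - 26 = -532)
p*√(R + A) = -532*√(9 - 32) = -532*I*√23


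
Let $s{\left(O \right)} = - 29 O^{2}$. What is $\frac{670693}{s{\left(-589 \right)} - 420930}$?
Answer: $- \frac{670693}{10481639} \approx -0.063987$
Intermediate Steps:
$\frac{670693}{s{\left(-589 \right)} - 420930} = \frac{670693}{- 29 \left(-589\right)^{2} - 420930} = \frac{670693}{\left(-29\right) 346921 - 420930} = \frac{670693}{-10060709 - 420930} = \frac{670693}{-10481639} = 670693 \left(- \frac{1}{10481639}\right) = - \frac{670693}{10481639}$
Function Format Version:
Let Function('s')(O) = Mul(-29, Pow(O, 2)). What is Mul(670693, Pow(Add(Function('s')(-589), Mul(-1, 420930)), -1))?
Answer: Rational(-670693, 10481639) ≈ -0.063987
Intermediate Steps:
Mul(670693, Pow(Add(Function('s')(-589), Mul(-1, 420930)), -1)) = Mul(670693, Pow(Add(Mul(-29, Pow(-589, 2)), Mul(-1, 420930)), -1)) = Mul(670693, Pow(Add(Mul(-29, 346921), -420930), -1)) = Mul(670693, Pow(Add(-10060709, -420930), -1)) = Mul(670693, Pow(-10481639, -1)) = Mul(670693, Rational(-1, 10481639)) = Rational(-670693, 10481639)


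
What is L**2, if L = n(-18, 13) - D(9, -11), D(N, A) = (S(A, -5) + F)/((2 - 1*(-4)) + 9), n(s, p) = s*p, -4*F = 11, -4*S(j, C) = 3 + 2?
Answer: 12292036/225 ≈ 54631.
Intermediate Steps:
S(j, C) = -5/4 (S(j, C) = -(3 + 2)/4 = -1/4*5 = -5/4)
F = -11/4 (F = -1/4*11 = -11/4 ≈ -2.7500)
n(s, p) = p*s
D(N, A) = -4/15 (D(N, A) = (-5/4 - 11/4)/((2 - 1*(-4)) + 9) = -4/((2 + 4) + 9) = -4/(6 + 9) = -4/15)
L = -3506/15 (L = 13*(-18) - 1*(-4/15) = -234 + 4/15 = -3506/15 ≈ -233.73)
L**2 = (-3506/15)**2 = 12292036/225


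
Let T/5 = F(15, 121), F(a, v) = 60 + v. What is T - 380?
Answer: 525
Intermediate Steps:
T = 905 (T = 5*(60 + 121) = 5*181 = 905)
T - 380 = 905 - 380 = 525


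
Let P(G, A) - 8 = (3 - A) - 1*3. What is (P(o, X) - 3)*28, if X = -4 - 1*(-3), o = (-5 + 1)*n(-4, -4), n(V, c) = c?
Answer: 168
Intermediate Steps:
o = 16 (o = (-5 + 1)*(-4) = -4*(-4) = 16)
X = -1 (X = -4 + 3 = -1)
P(G, A) = 8 - A (P(G, A) = 8 + ((3 - A) - 1*3) = 8 + ((3 - A) - 3) = 8 - A)
(P(o, X) - 3)*28 = ((8 - 1*(-1)) - 3)*28 = ((8 + 1) - 3)*28 = (9 - 3)*28 = 6*28 = 168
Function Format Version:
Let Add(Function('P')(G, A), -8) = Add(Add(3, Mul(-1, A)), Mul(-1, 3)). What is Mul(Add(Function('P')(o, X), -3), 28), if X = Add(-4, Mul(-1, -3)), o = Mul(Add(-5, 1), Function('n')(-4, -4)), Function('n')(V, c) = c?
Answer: 168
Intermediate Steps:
o = 16 (o = Mul(Add(-5, 1), -4) = Mul(-4, -4) = 16)
X = -1 (X = Add(-4, 3) = -1)
Function('P')(G, A) = Add(8, Mul(-1, A)) (Function('P')(G, A) = Add(8, Add(Add(3, Mul(-1, A)), Mul(-1, 3))) = Add(8, Add(Add(3, Mul(-1, A)), -3)) = Add(8, Mul(-1, A)))
Mul(Add(Function('P')(o, X), -3), 28) = Mul(Add(Add(8, Mul(-1, -1)), -3), 28) = Mul(Add(Add(8, 1), -3), 28) = Mul(Add(9, -3), 28) = Mul(6, 28) = 168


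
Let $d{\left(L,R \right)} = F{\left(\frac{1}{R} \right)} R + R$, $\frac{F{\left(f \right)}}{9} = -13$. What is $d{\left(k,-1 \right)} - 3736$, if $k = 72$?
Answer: $-3620$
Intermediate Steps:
$F{\left(f \right)} = -117$ ($F{\left(f \right)} = 9 \left(-13\right) = -117$)
$d{\left(L,R \right)} = - 116 R$ ($d{\left(L,R \right)} = - 117 R + R = - 116 R$)
$d{\left(k,-1 \right)} - 3736 = \left(-116\right) \left(-1\right) - 3736 = 116 - 3736 = -3620$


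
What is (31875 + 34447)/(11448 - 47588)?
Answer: -33161/18070 ≈ -1.8351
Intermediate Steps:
(31875 + 34447)/(11448 - 47588) = 66322/(-36140) = 66322*(-1/36140) = -33161/18070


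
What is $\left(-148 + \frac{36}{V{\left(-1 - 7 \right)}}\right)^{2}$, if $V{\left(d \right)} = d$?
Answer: $\frac{93025}{4} \approx 23256.0$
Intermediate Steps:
$\left(-148 + \frac{36}{V{\left(-1 - 7 \right)}}\right)^{2} = \left(-148 + \frac{36}{-1 - 7}\right)^{2} = \left(-148 + \frac{36}{-8}\right)^{2} = \left(-148 + 36 \left(- \frac{1}{8}\right)\right)^{2} = \left(-148 - \frac{9}{2}\right)^{2} = \left(- \frac{305}{2}\right)^{2} = \frac{93025}{4}$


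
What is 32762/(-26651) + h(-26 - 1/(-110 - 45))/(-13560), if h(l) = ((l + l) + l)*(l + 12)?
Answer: -3790624316551/2894112043000 ≈ -1.3098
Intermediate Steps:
h(l) = 3*l*(12 + l) (h(l) = (2*l + l)*(12 + l) = (3*l)*(12 + l) = 3*l*(12 + l))
32762/(-26651) + h(-26 - 1/(-110 - 45))/(-13560) = 32762/(-26651) + (3*(-26 - 1/(-110 - 45))*(12 + (-26 - 1/(-110 - 45))))/(-13560) = 32762*(-1/26651) + (3*(-26 - 1/(-155))*(12 + (-26 - 1/(-155))))*(-1/13560) = -32762/26651 + (3*(-26 - 1*(-1/155))*(12 + (-26 - 1*(-1/155))))*(-1/13560) = -32762/26651 + (3*(-26 + 1/155)*(12 + (-26 + 1/155)))*(-1/13560) = -32762/26651 + (3*(-4029/155)*(12 - 4029/155))*(-1/13560) = -32762/26651 + (3*(-4029/155)*(-2169/155))*(-1/13560) = -32762/26651 + (26216703/24025)*(-1/13560) = -32762/26651 - 8738901/108593000 = -3790624316551/2894112043000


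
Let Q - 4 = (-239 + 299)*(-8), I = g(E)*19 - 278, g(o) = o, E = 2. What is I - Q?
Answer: 236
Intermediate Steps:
I = -240 (I = 2*19 - 278 = 38 - 278 = -240)
Q = -476 (Q = 4 + (-239 + 299)*(-8) = 4 + 60*(-8) = 4 - 480 = -476)
I - Q = -240 - 1*(-476) = -240 + 476 = 236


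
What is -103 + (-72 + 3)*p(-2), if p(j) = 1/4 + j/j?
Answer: -757/4 ≈ -189.25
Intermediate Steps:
p(j) = 5/4 (p(j) = 1*(1/4) + 1 = 1/4 + 1 = 5/4)
-103 + (-72 + 3)*p(-2) = -103 + (-72 + 3)*(5/4) = -103 - 69*5/4 = -103 - 345/4 = -757/4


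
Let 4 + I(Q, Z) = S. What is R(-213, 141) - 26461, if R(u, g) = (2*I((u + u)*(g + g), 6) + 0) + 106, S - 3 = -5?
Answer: -26367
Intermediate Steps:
S = -2 (S = 3 - 5 = -2)
I(Q, Z) = -6 (I(Q, Z) = -4 - 2 = -6)
R(u, g) = 94 (R(u, g) = (2*(-6) + 0) + 106 = (-12 + 0) + 106 = -12 + 106 = 94)
R(-213, 141) - 26461 = 94 - 26461 = -26367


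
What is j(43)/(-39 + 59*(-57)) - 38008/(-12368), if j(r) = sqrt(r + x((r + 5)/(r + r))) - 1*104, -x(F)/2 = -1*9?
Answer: 8161843/2629746 - sqrt(61)/3402 ≈ 3.1014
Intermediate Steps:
x(F) = 18 (x(F) = -(-2)*9 = -2*(-9) = 18)
j(r) = -104 + sqrt(18 + r) (j(r) = sqrt(r + 18) - 1*104 = sqrt(18 + r) - 104 = -104 + sqrt(18 + r))
j(43)/(-39 + 59*(-57)) - 38008/(-12368) = (-104 + sqrt(18 + 43))/(-39 + 59*(-57)) - 38008/(-12368) = (-104 + sqrt(61))/(-39 - 3363) - 38008*(-1/12368) = (-104 + sqrt(61))/(-3402) + 4751/1546 = (-104 + sqrt(61))*(-1/3402) + 4751/1546 = (52/1701 - sqrt(61)/3402) + 4751/1546 = 8161843/2629746 - sqrt(61)/3402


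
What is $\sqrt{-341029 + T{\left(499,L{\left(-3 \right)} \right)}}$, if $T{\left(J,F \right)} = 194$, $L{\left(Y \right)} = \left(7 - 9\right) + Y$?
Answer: $i \sqrt{340835} \approx 583.81 i$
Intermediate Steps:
$L{\left(Y \right)} = -2 + Y$
$\sqrt{-341029 + T{\left(499,L{\left(-3 \right)} \right)}} = \sqrt{-341029 + 194} = \sqrt{-340835} = i \sqrt{340835}$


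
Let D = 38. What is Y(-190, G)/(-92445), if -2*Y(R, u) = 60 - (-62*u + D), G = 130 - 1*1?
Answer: 802/18489 ≈ 0.043377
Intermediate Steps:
G = 129 (G = 130 - 1 = 129)
Y(R, u) = -11 - 31*u (Y(R, u) = -(60 - (-62*u + 38))/2 = -(60 - (38 - 62*u))/2 = -(60 + (-38 + 62*u))/2 = -(22 + 62*u)/2 = -11 - 31*u)
Y(-190, G)/(-92445) = (-11 - 31*129)/(-92445) = (-11 - 3999)*(-1/92445) = -4010*(-1/92445) = 802/18489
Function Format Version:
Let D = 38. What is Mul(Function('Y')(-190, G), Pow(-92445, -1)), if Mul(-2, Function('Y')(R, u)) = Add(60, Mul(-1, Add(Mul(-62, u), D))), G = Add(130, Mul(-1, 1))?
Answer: Rational(802, 18489) ≈ 0.043377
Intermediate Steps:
G = 129 (G = Add(130, -1) = 129)
Function('Y')(R, u) = Add(-11, Mul(-31, u)) (Function('Y')(R, u) = Mul(Rational(-1, 2), Add(60, Mul(-1, Add(Mul(-62, u), 38)))) = Mul(Rational(-1, 2), Add(60, Mul(-1, Add(38, Mul(-62, u))))) = Mul(Rational(-1, 2), Add(60, Add(-38, Mul(62, u)))) = Mul(Rational(-1, 2), Add(22, Mul(62, u))) = Add(-11, Mul(-31, u)))
Mul(Function('Y')(-190, G), Pow(-92445, -1)) = Mul(Add(-11, Mul(-31, 129)), Pow(-92445, -1)) = Mul(Add(-11, -3999), Rational(-1, 92445)) = Mul(-4010, Rational(-1, 92445)) = Rational(802, 18489)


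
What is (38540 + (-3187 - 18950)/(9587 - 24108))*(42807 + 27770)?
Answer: 3038402158633/1117 ≈ 2.7201e+9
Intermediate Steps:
(38540 + (-3187 - 18950)/(9587 - 24108))*(42807 + 27770) = (38540 - 22137/(-14521))*70577 = (38540 - 22137*(-1/14521))*70577 = (38540 + 22137/14521)*70577 = (559661477/14521)*70577 = 3038402158633/1117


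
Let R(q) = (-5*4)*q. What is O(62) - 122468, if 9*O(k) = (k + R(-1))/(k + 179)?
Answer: -265633010/2169 ≈ -1.2247e+5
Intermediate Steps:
R(q) = -20*q
O(k) = (20 + k)/(9*(179 + k)) (O(k) = ((k - 20*(-1))/(k + 179))/9 = ((k + 20)/(179 + k))/9 = ((20 + k)/(179 + k))/9 = (20 + k)/(9*(179 + k)))
O(62) - 122468 = (20 + 62)/(9*(179 + 62)) - 122468 = (⅑)*82/241 - 122468 = (⅑)*(1/241)*82 - 122468 = 82/2169 - 122468 = -265633010/2169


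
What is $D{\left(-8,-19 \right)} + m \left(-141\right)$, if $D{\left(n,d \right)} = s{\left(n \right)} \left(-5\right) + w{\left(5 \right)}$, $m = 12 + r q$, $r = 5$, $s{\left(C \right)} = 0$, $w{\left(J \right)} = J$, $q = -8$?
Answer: $3953$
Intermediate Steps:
$m = -28$ ($m = 12 + 5 \left(-8\right) = 12 - 40 = -28$)
$D{\left(n,d \right)} = 5$ ($D{\left(n,d \right)} = 0 \left(-5\right) + 5 = 0 + 5 = 5$)
$D{\left(-8,-19 \right)} + m \left(-141\right) = 5 - -3948 = 5 + 3948 = 3953$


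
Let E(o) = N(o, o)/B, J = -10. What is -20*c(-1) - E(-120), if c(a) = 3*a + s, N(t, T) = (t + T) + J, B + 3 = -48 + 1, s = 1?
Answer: 35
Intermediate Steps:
B = -50 (B = -3 + (-48 + 1) = -3 - 47 = -50)
N(t, T) = -10 + T + t (N(t, T) = (t + T) - 10 = (T + t) - 10 = -10 + T + t)
c(a) = 1 + 3*a (c(a) = 3*a + 1 = 1 + 3*a)
E(o) = 1/5 - o/25 (E(o) = (-10 + o + o)/(-50) = (-10 + 2*o)*(-1/50) = 1/5 - o/25)
-20*c(-1) - E(-120) = -20*(1 + 3*(-1)) - (1/5 - 1/25*(-120)) = -20*(1 - 3) - (1/5 + 24/5) = -20*(-2) - 1*5 = 40 - 5 = 35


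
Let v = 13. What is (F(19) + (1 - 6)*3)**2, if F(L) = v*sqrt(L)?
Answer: 3436 - 390*sqrt(19) ≈ 1736.0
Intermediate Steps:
F(L) = 13*sqrt(L)
(F(19) + (1 - 6)*3)**2 = (13*sqrt(19) + (1 - 6)*3)**2 = (13*sqrt(19) - 5*3)**2 = (13*sqrt(19) - 15)**2 = (-15 + 13*sqrt(19))**2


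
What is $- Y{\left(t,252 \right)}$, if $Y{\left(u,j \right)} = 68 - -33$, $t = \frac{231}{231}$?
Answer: $-101$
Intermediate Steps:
$t = 1$ ($t = 231 \cdot \frac{1}{231} = 1$)
$Y{\left(u,j \right)} = 101$ ($Y{\left(u,j \right)} = 68 + 33 = 101$)
$- Y{\left(t,252 \right)} = \left(-1\right) 101 = -101$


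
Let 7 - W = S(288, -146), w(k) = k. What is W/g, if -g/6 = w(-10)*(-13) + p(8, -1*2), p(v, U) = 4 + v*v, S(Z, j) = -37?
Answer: -1/27 ≈ -0.037037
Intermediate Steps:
W = 44 (W = 7 - 1*(-37) = 7 + 37 = 44)
p(v, U) = 4 + v²
g = -1188 (g = -6*(-10*(-13) + (4 + 8²)) = -6*(130 + (4 + 64)) = -6*(130 + 68) = -6*198 = -1188)
W/g = 44/(-1188) = 44*(-1/1188) = -1/27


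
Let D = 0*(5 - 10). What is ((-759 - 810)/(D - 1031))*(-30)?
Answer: -47070/1031 ≈ -45.655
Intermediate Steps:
D = 0 (D = 0*(-5) = 0)
((-759 - 810)/(D - 1031))*(-30) = ((-759 - 810)/(0 - 1031))*(-30) = -1569/(-1031)*(-30) = -1569*(-1/1031)*(-30) = (1569/1031)*(-30) = -47070/1031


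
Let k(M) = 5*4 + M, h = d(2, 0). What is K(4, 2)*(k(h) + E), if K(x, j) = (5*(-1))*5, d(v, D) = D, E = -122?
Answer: 2550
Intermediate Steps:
h = 0
K(x, j) = -25 (K(x, j) = -5*5 = -25)
k(M) = 20 + M
K(4, 2)*(k(h) + E) = -25*((20 + 0) - 122) = -25*(20 - 122) = -25*(-102) = 2550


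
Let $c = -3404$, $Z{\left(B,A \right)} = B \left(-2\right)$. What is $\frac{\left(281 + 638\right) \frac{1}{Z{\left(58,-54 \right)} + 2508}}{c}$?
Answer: $- \frac{919}{8142368} \approx -0.00011287$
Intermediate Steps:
$Z{\left(B,A \right)} = - 2 B$
$\frac{\left(281 + 638\right) \frac{1}{Z{\left(58,-54 \right)} + 2508}}{c} = \frac{\left(281 + 638\right) \frac{1}{\left(-2\right) 58 + 2508}}{-3404} = \frac{919}{-116 + 2508} \left(- \frac{1}{3404}\right) = \frac{919}{2392} \left(- \frac{1}{3404}\right) = - \frac{919}{8142368}$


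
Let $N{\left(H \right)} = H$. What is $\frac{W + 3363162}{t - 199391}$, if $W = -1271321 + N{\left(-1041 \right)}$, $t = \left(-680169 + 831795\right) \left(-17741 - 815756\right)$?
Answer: $- \frac{2090800}{126380015513} \approx -1.6544 \cdot 10^{-5}$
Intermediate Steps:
$t = -126379816122$ ($t = 151626 \left(-833497\right) = -126379816122$)
$W = -1272362$ ($W = -1271321 - 1041 = -1272362$)
$\frac{W + 3363162}{t - 199391} = \frac{-1272362 + 3363162}{-126379816122 - 199391} = \frac{2090800}{-126380015513} = 2090800 \left(- \frac{1}{126380015513}\right) = - \frac{2090800}{126380015513}$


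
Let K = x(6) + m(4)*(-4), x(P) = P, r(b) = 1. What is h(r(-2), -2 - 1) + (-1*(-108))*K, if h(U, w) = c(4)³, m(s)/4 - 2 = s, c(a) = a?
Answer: -9656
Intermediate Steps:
m(s) = 8 + 4*s
K = -90 (K = 6 + (8 + 4*4)*(-4) = 6 + (8 + 16)*(-4) = 6 + 24*(-4) = 6 - 96 = -90)
h(U, w) = 64 (h(U, w) = 4³ = 64)
h(r(-2), -2 - 1) + (-1*(-108))*K = 64 - 1*(-108)*(-90) = 64 + 108*(-90) = 64 - 9720 = -9656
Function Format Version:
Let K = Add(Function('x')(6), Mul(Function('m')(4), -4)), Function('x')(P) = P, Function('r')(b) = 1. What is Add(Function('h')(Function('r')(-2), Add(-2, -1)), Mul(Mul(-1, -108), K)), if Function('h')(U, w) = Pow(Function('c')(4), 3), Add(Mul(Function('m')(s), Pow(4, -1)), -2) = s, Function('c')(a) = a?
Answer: -9656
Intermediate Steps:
Function('m')(s) = Add(8, Mul(4, s))
K = -90 (K = Add(6, Mul(Add(8, Mul(4, 4)), -4)) = Add(6, Mul(Add(8, 16), -4)) = Add(6, Mul(24, -4)) = Add(6, -96) = -90)
Function('h')(U, w) = 64 (Function('h')(U, w) = Pow(4, 3) = 64)
Add(Function('h')(Function('r')(-2), Add(-2, -1)), Mul(Mul(-1, -108), K)) = Add(64, Mul(Mul(-1, -108), -90)) = Add(64, Mul(108, -90)) = Add(64, -9720) = -9656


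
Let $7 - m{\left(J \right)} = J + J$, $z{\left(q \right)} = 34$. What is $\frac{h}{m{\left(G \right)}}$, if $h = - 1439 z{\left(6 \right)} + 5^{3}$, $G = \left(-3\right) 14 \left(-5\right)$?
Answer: $\frac{48801}{413} \approx 118.16$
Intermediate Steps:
$G = 210$ ($G = \left(-42\right) \left(-5\right) = 210$)
$m{\left(J \right)} = 7 - 2 J$ ($m{\left(J \right)} = 7 - \left(J + J\right) = 7 - 2 J$)
$h = -48801$ ($h = \left(-1439\right) 34 + 5^{3} = -48926 + 125 = -48801$)
$\frac{h}{m{\left(G \right)}} = - \frac{48801}{7 - 420} = - \frac{48801}{-413} = \left(-48801\right) \left(- \frac{1}{413}\right) = \frac{48801}{413}$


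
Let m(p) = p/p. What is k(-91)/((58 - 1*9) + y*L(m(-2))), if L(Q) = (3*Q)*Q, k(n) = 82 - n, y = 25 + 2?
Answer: 173/130 ≈ 1.3308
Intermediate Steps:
y = 27
m(p) = 1
L(Q) = 3*Q²
k(-91)/((58 - 1*9) + y*L(m(-2))) = (82 - 1*(-91))/((58 - 1*9) + 27*(3*1²)) = (82 + 91)/((58 - 9) + 27*(3*1)) = 173/(49 + 27*3) = 173/(49 + 81) = 173/130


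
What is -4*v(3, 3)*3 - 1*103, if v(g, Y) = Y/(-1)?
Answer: -67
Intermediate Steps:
v(g, Y) = -Y (v(g, Y) = Y*(-1) = -Y)
-4*v(3, 3)*3 - 1*103 = -(-4)*3*3 - 1*103 = -4*(-3)*3 - 103 = 12*3 - 103 = 36 - 103 = -67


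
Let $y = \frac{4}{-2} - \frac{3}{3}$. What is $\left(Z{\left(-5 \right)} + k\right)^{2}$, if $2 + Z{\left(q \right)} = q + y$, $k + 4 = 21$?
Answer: $49$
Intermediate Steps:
$k = 17$ ($k = -4 + 21 = 17$)
$y = -3$ ($y = 4 \left(- \frac{1}{2}\right) - 1 = -2 - 1 = -3$)
$Z{\left(q \right)} = -5 + q$ ($Z{\left(q \right)} = -2 + \left(q - 3\right) = -2 + \left(-3 + q\right) = -5 + q$)
$\left(Z{\left(-5 \right)} + k\right)^{2} = \left(\left(-5 - 5\right) + 17\right)^{2} = \left(-10 + 17\right)^{2} = 7^{2} = 49$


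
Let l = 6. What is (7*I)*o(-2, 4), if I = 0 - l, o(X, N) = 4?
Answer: -168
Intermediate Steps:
I = -6 (I = 0 - 1*6 = 0 - 6 = -6)
(7*I)*o(-2, 4) = (7*(-6))*4 = -42*4 = -168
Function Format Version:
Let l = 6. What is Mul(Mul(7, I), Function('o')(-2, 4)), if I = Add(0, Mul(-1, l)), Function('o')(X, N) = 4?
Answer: -168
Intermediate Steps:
I = -6 (I = Add(0, Mul(-1, 6)) = Add(0, -6) = -6)
Mul(Mul(7, I), Function('o')(-2, 4)) = Mul(Mul(7, -6), 4) = Mul(-42, 4) = -168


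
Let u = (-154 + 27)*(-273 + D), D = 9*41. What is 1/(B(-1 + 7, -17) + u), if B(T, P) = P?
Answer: -1/12209 ≈ -8.1907e-5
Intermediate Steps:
D = 369
u = -12192 (u = (-154 + 27)*(-273 + 369) = -127*96 = -12192)
1/(B(-1 + 7, -17) + u) = 1/(-17 - 12192) = 1/(-12209) = -1/12209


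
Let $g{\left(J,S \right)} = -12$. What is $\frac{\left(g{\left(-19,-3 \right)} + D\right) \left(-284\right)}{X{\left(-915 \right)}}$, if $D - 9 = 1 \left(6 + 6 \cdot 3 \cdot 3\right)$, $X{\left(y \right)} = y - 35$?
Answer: $\frac{426}{25} \approx 17.04$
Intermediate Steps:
$X{\left(y \right)} = -35 + y$ ($X{\left(y \right)} = y - 35 = -35 + y$)
$D = 69$ ($D = 9 + 1 \left(6 + 6 \cdot 3 \cdot 3\right) = 9 + 1 \left(6 + 18 \cdot 3\right) = 9 + 1 \left(6 + 54\right) = 9 + 1 \cdot 60 = 9 + 60 = 69$)
$\frac{\left(g{\left(-19,-3 \right)} + D\right) \left(-284\right)}{X{\left(-915 \right)}} = \frac{\left(-12 + 69\right) \left(-284\right)}{-35 - 915} = \frac{57 \left(-284\right)}{-950} = \left(-16188\right) \left(- \frac{1}{950}\right) = \frac{426}{25}$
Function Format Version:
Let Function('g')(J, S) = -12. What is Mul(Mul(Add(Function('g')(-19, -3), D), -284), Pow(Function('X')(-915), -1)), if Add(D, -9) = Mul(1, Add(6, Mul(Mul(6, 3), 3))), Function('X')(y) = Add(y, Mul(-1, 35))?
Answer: Rational(426, 25) ≈ 17.040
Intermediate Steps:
Function('X')(y) = Add(-35, y) (Function('X')(y) = Add(y, -35) = Add(-35, y))
D = 69 (D = Add(9, Mul(1, Add(6, Mul(Mul(6, 3), 3)))) = Add(9, Mul(1, Add(6, Mul(18, 3)))) = Add(9, Mul(1, Add(6, 54))) = Add(9, Mul(1, 60)) = Add(9, 60) = 69)
Mul(Mul(Add(Function('g')(-19, -3), D), -284), Pow(Function('X')(-915), -1)) = Mul(Mul(Add(-12, 69), -284), Pow(Add(-35, -915), -1)) = Mul(Mul(57, -284), Pow(-950, -1)) = Mul(-16188, Rational(-1, 950)) = Rational(426, 25)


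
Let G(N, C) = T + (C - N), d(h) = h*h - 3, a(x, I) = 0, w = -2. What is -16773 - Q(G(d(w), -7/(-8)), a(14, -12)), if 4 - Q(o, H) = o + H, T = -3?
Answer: -134241/8 ≈ -16780.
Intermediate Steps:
d(h) = -3 + h**2 (d(h) = h**2 - 3 = -3 + h**2)
G(N, C) = -3 + C - N (G(N, C) = -3 + (C - N) = -3 + C - N)
Q(o, H) = 4 - H - o (Q(o, H) = 4 - (o + H) = 4 - (H + o) = 4 + (-H - o) = 4 - H - o)
-16773 - Q(G(d(w), -7/(-8)), a(14, -12)) = -16773 - (4 - 1*0 - (-3 - 7/(-8) - (-3 + (-2)**2))) = -16773 - (4 + 0 - (-3 - 7*(-1/8) - (-3 + 4))) = -16773 - (4 + 0 - (-3 + 7/8 - 1*1)) = -16773 - (4 + 0 - (-3 + 7/8 - 1)) = -16773 - (4 + 0 - 1*(-25/8)) = -16773 - (4 + 0 + 25/8) = -16773 - 1*57/8 = -16773 - 57/8 = -134241/8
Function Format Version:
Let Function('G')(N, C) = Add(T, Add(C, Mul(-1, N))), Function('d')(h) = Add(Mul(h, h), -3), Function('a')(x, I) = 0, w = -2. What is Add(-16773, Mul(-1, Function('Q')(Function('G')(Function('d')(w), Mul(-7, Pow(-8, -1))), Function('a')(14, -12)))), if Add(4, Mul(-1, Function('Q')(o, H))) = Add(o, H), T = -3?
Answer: Rational(-134241, 8) ≈ -16780.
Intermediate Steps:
Function('d')(h) = Add(-3, Pow(h, 2)) (Function('d')(h) = Add(Pow(h, 2), -3) = Add(-3, Pow(h, 2)))
Function('G')(N, C) = Add(-3, C, Mul(-1, N)) (Function('G')(N, C) = Add(-3, Add(C, Mul(-1, N))) = Add(-3, C, Mul(-1, N)))
Function('Q')(o, H) = Add(4, Mul(-1, H), Mul(-1, o)) (Function('Q')(o, H) = Add(4, Mul(-1, Add(o, H))) = Add(4, Mul(-1, Add(H, o))) = Add(4, Add(Mul(-1, H), Mul(-1, o))) = Add(4, Mul(-1, H), Mul(-1, o)))
Add(-16773, Mul(-1, Function('Q')(Function('G')(Function('d')(w), Mul(-7, Pow(-8, -1))), Function('a')(14, -12)))) = Add(-16773, Mul(-1, Add(4, Mul(-1, 0), Mul(-1, Add(-3, Mul(-7, Pow(-8, -1)), Mul(-1, Add(-3, Pow(-2, 2)))))))) = Add(-16773, Mul(-1, Add(4, 0, Mul(-1, Add(-3, Mul(-7, Rational(-1, 8)), Mul(-1, Add(-3, 4))))))) = Add(-16773, Mul(-1, Add(4, 0, Mul(-1, Add(-3, Rational(7, 8), Mul(-1, 1)))))) = Add(-16773, Mul(-1, Add(4, 0, Mul(-1, Add(-3, Rational(7, 8), -1))))) = Add(-16773, Mul(-1, Add(4, 0, Mul(-1, Rational(-25, 8))))) = Add(-16773, Mul(-1, Add(4, 0, Rational(25, 8)))) = Add(-16773, Mul(-1, Rational(57, 8))) = Add(-16773, Rational(-57, 8)) = Rational(-134241, 8)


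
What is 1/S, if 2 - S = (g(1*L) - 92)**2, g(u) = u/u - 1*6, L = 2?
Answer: -1/9407 ≈ -0.00010630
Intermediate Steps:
g(u) = -5 (g(u) = 1 - 6 = -5)
S = -9407 (S = 2 - (-5 - 92)**2 = 2 - 1*(-97)**2 = 2 - 1*9409 = 2 - 9409 = -9407)
1/S = 1/(-9407) = -1/9407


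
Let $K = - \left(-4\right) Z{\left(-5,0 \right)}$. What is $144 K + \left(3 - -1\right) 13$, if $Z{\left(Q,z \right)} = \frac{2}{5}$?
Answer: $\frac{1412}{5} \approx 282.4$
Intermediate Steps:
$Z{\left(Q,z \right)} = \frac{2}{5}$ ($Z{\left(Q,z \right)} = 2 \cdot \frac{1}{5} = \frac{2}{5}$)
$K = \frac{8}{5}$ ($K = - \frac{\left(-4\right) 2}{5} = \left(-1\right) \left(- \frac{8}{5}\right) = \frac{8}{5} \approx 1.6$)
$144 K + \left(3 - -1\right) 13 = 144 \cdot \frac{8}{5} + \left(3 - -1\right) 13 = \frac{1152}{5} + \left(3 + 1\right) 13 = \frac{1152}{5} + 4 \cdot 13 = \frac{1152}{5} + 52 = \frac{1412}{5}$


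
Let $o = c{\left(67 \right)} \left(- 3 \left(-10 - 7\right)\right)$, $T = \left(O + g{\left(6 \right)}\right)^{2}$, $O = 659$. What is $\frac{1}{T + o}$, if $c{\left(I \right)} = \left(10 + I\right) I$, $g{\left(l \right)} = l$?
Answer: $\frac{1}{705334} \approx 1.4178 \cdot 10^{-6}$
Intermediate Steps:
$c{\left(I \right)} = I \left(10 + I\right)$
$T = 442225$ ($T = \left(659 + 6\right)^{2} = 665^{2} = 442225$)
$o = 263109$ ($o = 67 \left(10 + 67\right) \left(- 3 \left(-10 - 7\right)\right) = 67 \cdot 77 \left(\left(-3\right) \left(-17\right)\right) = 5159 \cdot 51 = 263109$)
$\frac{1}{T + o} = \frac{1}{442225 + 263109} = \frac{1}{705334}$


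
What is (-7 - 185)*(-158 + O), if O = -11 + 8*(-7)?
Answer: 43200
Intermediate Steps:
O = -67 (O = -11 - 56 = -67)
(-7 - 185)*(-158 + O) = (-7 - 185)*(-158 - 67) = -192*(-225) = 43200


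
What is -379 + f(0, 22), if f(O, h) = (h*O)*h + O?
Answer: -379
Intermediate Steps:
f(O, h) = O + O*h² (f(O, h) = (O*h)*h + O = O*h² + O = O + O*h²)
-379 + f(0, 22) = -379 + 0*(1 + 22²) = -379 + 0*(1 + 484) = -379 + 0*485 = -379 + 0 = -379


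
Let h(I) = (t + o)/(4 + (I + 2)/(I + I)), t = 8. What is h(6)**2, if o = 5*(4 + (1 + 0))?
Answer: 9801/196 ≈ 50.005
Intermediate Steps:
o = 25 (o = 5*(4 + 1) = 5*5 = 25)
h(I) = 33/(4 + (2 + I)/(2*I)) (h(I) = (8 + 25)/(4 + (I + 2)/(I + I)) = 33/(4 + (2 + I)/((2*I))) = 33/(4 + (2 + I)*(1/(2*I))) = 33/(4 + (2 + I)/(2*I)))
h(6)**2 = (66*6/(2 + 9*6))**2 = (66*6/(2 + 54))**2 = (66*6/56)**2 = (66*6*(1/56))**2 = (99/14)**2 = 9801/196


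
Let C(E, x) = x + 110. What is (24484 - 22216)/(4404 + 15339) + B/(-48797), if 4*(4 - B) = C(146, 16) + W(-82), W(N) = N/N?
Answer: 148292619/1284532228 ≈ 0.11544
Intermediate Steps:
W(N) = 1
C(E, x) = 110 + x
B = -111/4 (B = 4 - ((110 + 16) + 1)/4 = 4 - (126 + 1)/4 = 4 - ¼*127 = 4 - 127/4 = -111/4 ≈ -27.750)
(24484 - 22216)/(4404 + 15339) + B/(-48797) = (24484 - 22216)/(4404 + 15339) - 111/4/(-48797) = 2268/19743 - 111/4*(-1/48797) = 2268*(1/19743) + 111/195188 = 756/6581 + 111/195188 = 148292619/1284532228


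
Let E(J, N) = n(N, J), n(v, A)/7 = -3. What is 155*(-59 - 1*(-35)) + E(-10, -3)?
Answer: -3741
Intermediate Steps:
n(v, A) = -21 (n(v, A) = 7*(-3) = -21)
E(J, N) = -21
155*(-59 - 1*(-35)) + E(-10, -3) = 155*(-59 - 1*(-35)) - 21 = 155*(-59 + 35) - 21 = 155*(-24) - 21 = -3720 - 21 = -3741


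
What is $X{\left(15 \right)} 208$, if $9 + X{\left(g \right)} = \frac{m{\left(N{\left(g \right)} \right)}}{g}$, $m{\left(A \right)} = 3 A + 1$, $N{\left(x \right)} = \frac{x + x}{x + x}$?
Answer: $- \frac{27248}{15} \approx -1816.5$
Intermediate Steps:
$N{\left(x \right)} = 1$ ($N{\left(x \right)} = \frac{2 x}{2 x} = 2 x \frac{1}{2 x} = 1$)
$m{\left(A \right)} = 1 + 3 A$
$X{\left(g \right)} = -9 + \frac{4}{g}$ ($X{\left(g \right)} = -9 + \frac{1 + 3 \cdot 1}{g} = -9 + \frac{1 + 3}{g} = -9 + \frac{4}{g}$)
$X{\left(15 \right)} 208 = \left(-9 + \frac{4}{15}\right) 208 = \left(- \frac{131}{15}\right) 208 = - \frac{27248}{15}$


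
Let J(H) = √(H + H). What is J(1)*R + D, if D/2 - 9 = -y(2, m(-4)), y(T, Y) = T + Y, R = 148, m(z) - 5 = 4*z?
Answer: 36 + 148*√2 ≈ 245.30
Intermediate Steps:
m(z) = 5 + 4*z
J(H) = √2*√H (J(H) = √(2*H) = √2*√H)
D = 36 (D = 18 + 2*(-(2 + (5 + 4*(-4)))) = 18 + 2*(-(2 + (5 - 16))) = 18 + 2*(-(2 - 11)) = 18 + 2*(-1*(-9)) = 18 + 2*9 = 18 + 18 = 36)
J(1)*R + D = (√2*√1)*148 + 36 = (√2*1)*148 + 36 = √2*148 + 36 = 148*√2 + 36 = 36 + 148*√2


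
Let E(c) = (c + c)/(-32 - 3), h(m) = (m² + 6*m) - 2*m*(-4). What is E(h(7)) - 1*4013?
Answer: -20107/5 ≈ -4021.4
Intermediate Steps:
h(m) = m² + 14*m (h(m) = (m² + 6*m) + 8*m = m² + 14*m)
E(c) = -2*c/35 (E(c) = (2*c)/(-35) = (2*c)*(-1/35) = -2*c/35)
E(h(7)) - 1*4013 = -2*(14 + 7)/5 - 1*4013 = -2*21/5 - 4013 = -2/35*147 - 4013 = -42/5 - 4013 = -20107/5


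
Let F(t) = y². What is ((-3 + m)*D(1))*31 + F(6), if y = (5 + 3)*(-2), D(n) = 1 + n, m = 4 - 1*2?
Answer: 194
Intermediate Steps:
m = 2 (m = 4 - 2 = 2)
y = -16 (y = 8*(-2) = -16)
F(t) = 256 (F(t) = (-16)² = 256)
((-3 + m)*D(1))*31 + F(6) = ((-3 + 2)*(1 + 1))*31 + 256 = -1*2*31 + 256 = -2*31 + 256 = -62 + 256 = 194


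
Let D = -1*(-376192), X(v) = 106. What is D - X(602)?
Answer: 376086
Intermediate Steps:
D = 376192
D - X(602) = 376192 - 1*106 = 376192 - 106 = 376086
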